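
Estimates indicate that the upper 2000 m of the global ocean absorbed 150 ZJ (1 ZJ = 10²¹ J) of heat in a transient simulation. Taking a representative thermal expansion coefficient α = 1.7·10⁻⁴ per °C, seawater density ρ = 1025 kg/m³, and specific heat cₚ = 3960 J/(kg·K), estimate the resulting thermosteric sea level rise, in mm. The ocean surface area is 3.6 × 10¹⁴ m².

Per unit area: Q = 150×10²¹ / (3.6×10¹⁴) ≈ 4.167×10⁸ J/m²
Δh = αQ/(ρcₚ) = 1.7×10⁻⁴ × 4.167×10⁸ / (1025 × 3960) ≈ 0.017452 m

17 mm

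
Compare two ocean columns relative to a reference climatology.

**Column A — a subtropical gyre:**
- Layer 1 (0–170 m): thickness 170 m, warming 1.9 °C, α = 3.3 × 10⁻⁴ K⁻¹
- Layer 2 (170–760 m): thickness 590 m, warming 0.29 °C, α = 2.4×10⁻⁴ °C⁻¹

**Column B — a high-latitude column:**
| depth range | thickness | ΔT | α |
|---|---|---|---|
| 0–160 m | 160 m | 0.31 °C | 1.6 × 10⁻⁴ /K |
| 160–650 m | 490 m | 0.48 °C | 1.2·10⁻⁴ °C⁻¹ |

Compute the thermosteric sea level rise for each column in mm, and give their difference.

A Layer 1: 170 × 1.9 × 3.3×10⁻⁴ = 0.10659 m
A 170–760 m: 0.29 × 590 × 2.4×10⁻⁴ = 0.041064 m
A total: 0.147654 m
B 160 × 1.6×10⁻⁴ × 0.31 = 0.007936 m
B 1.2×10⁻⁴ × 0.48 × 490 = 0.028224 m
B total: 0.03616 m
Difference: 0.147654 − 0.03616 = 0.111494 m

A: 148 mm; B: 36.2 mm; difference 111 mm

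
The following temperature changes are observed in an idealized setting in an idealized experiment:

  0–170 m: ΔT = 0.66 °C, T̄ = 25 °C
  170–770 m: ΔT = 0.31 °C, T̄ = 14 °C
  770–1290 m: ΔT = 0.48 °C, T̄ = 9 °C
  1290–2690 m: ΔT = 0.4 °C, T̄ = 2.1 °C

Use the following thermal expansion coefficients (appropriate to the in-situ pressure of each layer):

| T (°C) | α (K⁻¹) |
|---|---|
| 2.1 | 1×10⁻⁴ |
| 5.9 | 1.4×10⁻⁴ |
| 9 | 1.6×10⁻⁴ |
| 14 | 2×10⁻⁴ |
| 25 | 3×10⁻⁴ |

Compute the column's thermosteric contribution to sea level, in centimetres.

Layer 1 at 25 °C → α = 3×10⁻⁴ K⁻¹
Layer 2 at 14 °C → α = 2×10⁻⁴ K⁻¹
Layer 3 at 9 °C → α = 1.6×10⁻⁴ K⁻¹
Layer 4 at 2.1 °C → α = 1×10⁻⁴ K⁻¹
3×10⁻⁴ × 0.66 × 170 = 0.03366 m
170–770 m: 0.31 × 2×10⁻⁴ × 600 = 0.03720 m
1.6×10⁻⁴ × 520 × 0.48 = 0.039936 m
Layer 4: 0.4 × 1×10⁻⁴ × 1400 = 0.05600 m
Δh = 0.03366 + 0.03720 + 0.039936 + 0.05600 = 0.166796 m

16.7 cm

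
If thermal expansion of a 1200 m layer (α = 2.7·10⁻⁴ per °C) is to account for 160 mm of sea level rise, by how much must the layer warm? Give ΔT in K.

about 0.494 K

ΔT = Δh/(αH) = 0.16 / (2.7×10⁻⁴ × 1200) ≈ 0.4938 K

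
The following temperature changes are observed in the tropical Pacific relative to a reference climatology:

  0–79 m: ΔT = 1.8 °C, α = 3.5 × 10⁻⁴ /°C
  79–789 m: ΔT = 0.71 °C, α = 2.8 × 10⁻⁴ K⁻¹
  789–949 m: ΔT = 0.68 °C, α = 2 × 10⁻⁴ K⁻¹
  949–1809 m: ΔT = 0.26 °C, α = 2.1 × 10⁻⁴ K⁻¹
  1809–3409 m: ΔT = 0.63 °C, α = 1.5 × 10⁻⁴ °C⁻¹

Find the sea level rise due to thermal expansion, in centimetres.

1.8 × 79 × 3.5×10⁻⁴ = 0.04977 m
79–789 m: 710 × 2.8×10⁻⁴ × 0.71 = 0.141148 m
789–949 m: 2×10⁻⁴ × 0.68 × 160 = 0.02176 m
949–1809 m: 0.26 × 2.1×10⁻⁴ × 860 = 0.046956 m
1809–3409 m: 0.63 × 1.5×10⁻⁴ × 1600 = 0.15120 m
Δh = 0.04977 + 0.141148 + 0.02176 + 0.046956 + 0.15120 = 0.410834 m ≈ 41 cm

Δh = 41 cm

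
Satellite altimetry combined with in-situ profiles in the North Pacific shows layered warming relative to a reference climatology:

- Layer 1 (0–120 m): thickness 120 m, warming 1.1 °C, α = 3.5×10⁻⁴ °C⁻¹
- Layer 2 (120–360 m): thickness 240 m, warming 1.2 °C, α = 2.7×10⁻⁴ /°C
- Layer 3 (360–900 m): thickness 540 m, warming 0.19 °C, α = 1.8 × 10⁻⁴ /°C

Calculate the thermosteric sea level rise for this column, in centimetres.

14 cm

1.1 × 120 × 3.5×10⁻⁴ = 0.04620 m
120–360 m: 2.7×10⁻⁴ × 240 × 1.2 = 0.07776 m
Layer 3: 540 × 0.19 × 1.8×10⁻⁴ = 0.018468 m
Δh = 0.04620 + 0.07776 + 0.018468 = 0.142428 m ≈ 14 cm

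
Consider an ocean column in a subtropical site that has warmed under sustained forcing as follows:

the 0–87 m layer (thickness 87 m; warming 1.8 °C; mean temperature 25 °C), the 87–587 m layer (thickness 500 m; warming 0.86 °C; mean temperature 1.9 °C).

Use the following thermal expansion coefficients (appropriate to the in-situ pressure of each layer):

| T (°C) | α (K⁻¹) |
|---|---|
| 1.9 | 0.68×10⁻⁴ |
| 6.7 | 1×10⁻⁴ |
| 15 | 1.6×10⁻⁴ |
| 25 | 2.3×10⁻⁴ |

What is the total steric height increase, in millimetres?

65 mm

Layer 1 at 25 °C → α = 2.3×10⁻⁴ K⁻¹
Layer 2 at 1.9 °C → α = 0.68×10⁻⁴ K⁻¹
1.8 × 2.3×10⁻⁴ × 87 = 0.036018 m
0.86 × 0.68×10⁻⁴ × 500 = 0.02924 m
Δh = 0.036018 + 0.02924 = 0.065258 m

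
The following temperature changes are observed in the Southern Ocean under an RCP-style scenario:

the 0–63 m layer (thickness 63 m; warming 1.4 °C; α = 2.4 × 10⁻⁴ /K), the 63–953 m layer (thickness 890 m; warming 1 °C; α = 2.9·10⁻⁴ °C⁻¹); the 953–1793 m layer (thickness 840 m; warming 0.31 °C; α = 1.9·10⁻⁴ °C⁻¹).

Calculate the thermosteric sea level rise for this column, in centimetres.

Δh = 32.9 cm

Layer 1: 63 × 2.4×10⁻⁴ × 1.4 = 0.021168 m
63–953 m: 1 × 2.9×10⁻⁴ × 890 = 0.25810 m
953–1793 m: 1.9×10⁻⁴ × 0.31 × 840 = 0.049476 m
Δh = 0.021168 + 0.25810 + 0.049476 = 0.328744 m ≈ 32.9 cm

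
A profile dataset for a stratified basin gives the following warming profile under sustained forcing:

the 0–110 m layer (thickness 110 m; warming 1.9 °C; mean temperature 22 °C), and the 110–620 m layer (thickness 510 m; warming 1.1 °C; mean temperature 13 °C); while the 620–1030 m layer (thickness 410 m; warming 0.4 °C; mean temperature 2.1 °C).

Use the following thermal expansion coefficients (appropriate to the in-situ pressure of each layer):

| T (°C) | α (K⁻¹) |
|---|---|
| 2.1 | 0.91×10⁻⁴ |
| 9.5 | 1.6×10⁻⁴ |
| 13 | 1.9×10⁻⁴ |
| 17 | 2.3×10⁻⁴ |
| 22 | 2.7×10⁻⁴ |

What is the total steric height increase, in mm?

Δh = 178 mm

Layer 1 at 22 °C → α = 2.7×10⁻⁴ K⁻¹
Layer 2 at 13 °C → α = 1.9×10⁻⁴ K⁻¹
Layer 3 at 2.1 °C → α = 0.91×10⁻⁴ K⁻¹
2.7×10⁻⁴ × 110 × 1.9 = 0.05643 m
110–620 m: 1.1 × 1.9×10⁻⁴ × 510 = 0.10659 m
620–1030 m: 0.4 × 410 × 0.91×10⁻⁴ = 0.014924 m
Δh = 0.05643 + 0.10659 + 0.014924 = 0.177944 m ≈ 178 mm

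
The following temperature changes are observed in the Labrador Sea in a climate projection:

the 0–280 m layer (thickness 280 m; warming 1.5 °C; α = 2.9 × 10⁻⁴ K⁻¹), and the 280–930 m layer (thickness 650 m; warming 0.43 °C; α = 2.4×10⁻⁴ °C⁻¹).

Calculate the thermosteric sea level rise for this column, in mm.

Layer 1: 1.5 × 2.9×10⁻⁴ × 280 = 0.12180 m
280–930 m: 0.43 × 2.4×10⁻⁴ × 650 = 0.06708 m
Δh = 0.12180 + 0.06708 = 0.18888 m ≈ 189 mm

189 mm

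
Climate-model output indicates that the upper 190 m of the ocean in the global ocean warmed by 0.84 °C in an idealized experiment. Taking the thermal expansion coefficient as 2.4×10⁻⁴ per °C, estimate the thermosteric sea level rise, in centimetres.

Δh = 3.8 cm

Δh = αΔT·H = 2.4×10⁻⁴ × 0.84 × 190 = 0.038304 m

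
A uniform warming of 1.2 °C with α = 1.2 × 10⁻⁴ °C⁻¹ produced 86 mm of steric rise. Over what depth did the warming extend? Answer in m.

H = Δh/(αΔT) = 0.086 / (1.2×10⁻⁴ × 1.2) ≈ 597.2 m

about 600 m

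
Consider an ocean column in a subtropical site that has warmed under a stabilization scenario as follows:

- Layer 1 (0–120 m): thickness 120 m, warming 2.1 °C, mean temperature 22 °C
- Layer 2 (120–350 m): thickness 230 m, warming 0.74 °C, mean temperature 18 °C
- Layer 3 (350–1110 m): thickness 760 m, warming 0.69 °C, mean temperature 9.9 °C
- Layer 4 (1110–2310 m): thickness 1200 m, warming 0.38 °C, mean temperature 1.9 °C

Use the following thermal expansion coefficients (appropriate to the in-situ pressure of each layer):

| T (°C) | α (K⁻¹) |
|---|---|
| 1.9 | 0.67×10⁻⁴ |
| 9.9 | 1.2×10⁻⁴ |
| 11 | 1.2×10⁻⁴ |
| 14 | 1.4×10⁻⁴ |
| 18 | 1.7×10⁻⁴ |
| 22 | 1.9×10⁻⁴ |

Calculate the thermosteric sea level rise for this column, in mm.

170 mm of thermosteric rise

Layer 1 at 22 °C → α = 1.9×10⁻⁴ K⁻¹
Layer 2 at 18 °C → α = 1.7×10⁻⁴ K⁻¹
Layer 3 at 9.9 °C → α = 1.2×10⁻⁴ K⁻¹
Layer 4 at 1.9 °C → α = 0.67×10⁻⁴ K⁻¹
120 × 1.9×10⁻⁴ × 2.1 = 0.04788 m
230 × 0.74 × 1.7×10⁻⁴ = 0.028934 m
1.2×10⁻⁴ × 0.69 × 760 = 0.062928 m
1110–2310 m: 0.67×10⁻⁴ × 0.38 × 1200 = 0.030552 m
Δh = 0.04788 + 0.028934 + 0.062928 + 0.030552 = 0.170294 m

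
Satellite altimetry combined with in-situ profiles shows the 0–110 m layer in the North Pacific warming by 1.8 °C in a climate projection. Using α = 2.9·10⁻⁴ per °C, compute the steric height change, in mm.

Δh = αΔT·H = 2.9×10⁻⁴ × 1.8 × 110 = 0.05742 m

57.4 mm of thermosteric rise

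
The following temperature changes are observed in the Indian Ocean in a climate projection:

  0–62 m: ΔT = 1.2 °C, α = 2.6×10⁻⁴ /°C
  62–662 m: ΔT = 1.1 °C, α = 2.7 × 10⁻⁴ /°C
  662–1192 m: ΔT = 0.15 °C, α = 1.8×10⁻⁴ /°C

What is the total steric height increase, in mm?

212 mm of thermosteric rise

0–62 m: 1.2 × 2.6×10⁻⁴ × 62 = 0.019344 m
1.1 × 600 × 2.7×10⁻⁴ = 0.17820 m
Layer 3: 1.8×10⁻⁴ × 0.15 × 530 = 0.01431 m
Δh = 0.019344 + 0.17820 + 0.01431 = 0.211854 m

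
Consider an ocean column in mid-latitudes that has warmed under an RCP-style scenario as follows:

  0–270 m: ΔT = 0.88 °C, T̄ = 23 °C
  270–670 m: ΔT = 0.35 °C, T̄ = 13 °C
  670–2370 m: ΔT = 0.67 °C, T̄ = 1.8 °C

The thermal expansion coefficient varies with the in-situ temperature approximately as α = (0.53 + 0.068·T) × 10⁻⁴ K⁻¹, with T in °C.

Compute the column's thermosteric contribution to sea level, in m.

0.14 m of thermosteric rise

Layer 1: α = (0.53 + 0.068×23)×10⁻⁴ = 2.094×10⁻⁴ K⁻¹
Layer 2: α = (0.53 + 0.068×13)×10⁻⁴ = 1.414×10⁻⁴ K⁻¹
Layer 3: α = (0.53 + 0.068×1.8)×10⁻⁴ = 0.6524×10⁻⁴ K⁻¹
0–270 m: 0.88 × 2.094×10⁻⁴ × 270 = 0.04975344 m
0.35 × 400 × 1.414×10⁻⁴ = 0.019796 m
0.67 × 0.6524×10⁻⁴ × 1700 = 0.07430836 m
Δh = 0.04975344 + 0.019796 + 0.07430836 = 0.1438578 m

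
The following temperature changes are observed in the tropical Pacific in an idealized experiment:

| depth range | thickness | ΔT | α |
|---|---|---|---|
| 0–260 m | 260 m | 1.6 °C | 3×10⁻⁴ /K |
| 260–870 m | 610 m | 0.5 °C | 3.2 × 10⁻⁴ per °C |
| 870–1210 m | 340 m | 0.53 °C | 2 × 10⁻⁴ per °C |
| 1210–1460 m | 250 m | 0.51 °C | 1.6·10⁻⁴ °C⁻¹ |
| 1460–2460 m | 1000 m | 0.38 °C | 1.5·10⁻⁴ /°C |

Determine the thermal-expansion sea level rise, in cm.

260 × 1.6 × 3×10⁻⁴ = 0.12480 m
260–870 m: 610 × 3.2×10⁻⁴ × 0.5 = 0.09760 m
870–1210 m: 340 × 2×10⁻⁴ × 0.53 = 0.03604 m
250 × 1.6×10⁻⁴ × 0.51 = 0.02040 m
Layer 5: 1.5×10⁻⁴ × 0.38 × 1000 = 0.05700 m
Δh = 0.12480 + 0.09760 + 0.03604 + 0.02040 + 0.05700 = 0.33584 m

Δh ≈ 33.6 cm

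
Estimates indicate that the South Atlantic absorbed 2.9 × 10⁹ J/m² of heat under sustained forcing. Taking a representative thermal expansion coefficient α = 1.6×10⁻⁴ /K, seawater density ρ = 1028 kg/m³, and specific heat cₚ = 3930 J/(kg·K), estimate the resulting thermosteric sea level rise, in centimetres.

Δh = αQ/(ρcₚ) = 1.6×10⁻⁴ × 2.9×10⁹ / (1028 × 3930) ≈ 0.11485 m

11.5 cm of thermosteric rise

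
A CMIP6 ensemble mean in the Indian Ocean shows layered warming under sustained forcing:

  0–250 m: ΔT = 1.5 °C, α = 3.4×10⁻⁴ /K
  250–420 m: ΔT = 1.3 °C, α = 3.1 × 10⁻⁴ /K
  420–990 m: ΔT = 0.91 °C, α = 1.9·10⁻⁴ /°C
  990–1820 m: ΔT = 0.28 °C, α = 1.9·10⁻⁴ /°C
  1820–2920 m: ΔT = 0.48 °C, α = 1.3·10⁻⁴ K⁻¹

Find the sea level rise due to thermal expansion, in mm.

Δh ≈ 410 mm

3.4×10⁻⁴ × 250 × 1.5 = 0.12750 m
3.1×10⁻⁴ × 170 × 1.3 = 0.06851 m
1.9×10⁻⁴ × 0.91 × 570 = 0.098553 m
990–1820 m: 830 × 1.9×10⁻⁴ × 0.28 = 0.044156 m
Layer 5: 1100 × 0.48 × 1.3×10⁻⁴ = 0.06864 m
Δh = 0.12750 + 0.06851 + 0.098553 + 0.044156 + 0.06864 = 0.407359 m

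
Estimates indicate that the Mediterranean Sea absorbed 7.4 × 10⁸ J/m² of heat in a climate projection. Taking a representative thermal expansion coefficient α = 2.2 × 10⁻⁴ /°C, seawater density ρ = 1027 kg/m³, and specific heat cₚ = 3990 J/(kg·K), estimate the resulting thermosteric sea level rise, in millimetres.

Δh = 40 mm

Δh = αQ/(ρcₚ) = 2.2×10⁻⁴ × 7.4×10⁸ / (1027 × 3990) ≈ 0.039729 m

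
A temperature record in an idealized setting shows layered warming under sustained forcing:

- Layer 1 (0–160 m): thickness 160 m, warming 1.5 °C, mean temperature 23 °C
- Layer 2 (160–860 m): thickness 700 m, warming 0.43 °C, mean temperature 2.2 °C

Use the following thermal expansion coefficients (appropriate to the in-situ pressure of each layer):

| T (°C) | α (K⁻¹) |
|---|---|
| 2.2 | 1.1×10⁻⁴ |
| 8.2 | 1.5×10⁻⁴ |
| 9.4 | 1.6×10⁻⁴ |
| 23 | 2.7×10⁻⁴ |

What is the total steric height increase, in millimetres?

Layer 1 at 23 °C → α = 2.7×10⁻⁴ K⁻¹
Layer 2 at 2.2 °C → α = 1.1×10⁻⁴ K⁻¹
0–160 m: 2.7×10⁻⁴ × 1.5 × 160 = 0.06480 m
0.43 × 1.1×10⁻⁴ × 700 = 0.03311 m
Δh = 0.06480 + 0.03311 = 0.09791 m

Δh = 97.9 mm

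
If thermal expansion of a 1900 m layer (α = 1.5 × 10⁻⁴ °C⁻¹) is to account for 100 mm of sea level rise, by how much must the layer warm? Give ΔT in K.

about 0.35 K

ΔT = Δh/(αH) = 0.1 / (1.5×10⁻⁴ × 1900) ≈ 0.3509 K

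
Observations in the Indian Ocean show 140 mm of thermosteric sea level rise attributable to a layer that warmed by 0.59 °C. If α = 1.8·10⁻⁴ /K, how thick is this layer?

H = Δh/(αΔT) = 0.14 / (1.8×10⁻⁴ × 0.59) ≈ 1318 m

H ≈ 1320 m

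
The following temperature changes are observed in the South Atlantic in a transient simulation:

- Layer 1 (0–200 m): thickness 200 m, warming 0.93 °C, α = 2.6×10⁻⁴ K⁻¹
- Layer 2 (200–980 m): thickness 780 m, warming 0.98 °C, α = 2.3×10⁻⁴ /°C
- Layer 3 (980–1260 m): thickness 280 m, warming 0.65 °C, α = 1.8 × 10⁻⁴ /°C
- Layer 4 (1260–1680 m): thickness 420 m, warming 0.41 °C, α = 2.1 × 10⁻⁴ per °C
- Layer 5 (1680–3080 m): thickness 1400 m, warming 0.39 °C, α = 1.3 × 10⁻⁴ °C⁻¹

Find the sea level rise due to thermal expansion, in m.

2.6×10⁻⁴ × 200 × 0.93 = 0.04836 m
Layer 2: 780 × 0.98 × 2.3×10⁻⁴ = 0.175812 m
980–1260 m: 1.8×10⁻⁴ × 280 × 0.65 = 0.03276 m
420 × 0.41 × 2.1×10⁻⁴ = 0.036162 m
0.39 × 1400 × 1.3×10⁻⁴ = 0.07098 m
Δh = 0.04836 + 0.175812 + 0.03276 + 0.036162 + 0.07098 = 0.364074 m ≈ 0.364 m

0.364 m of thermosteric rise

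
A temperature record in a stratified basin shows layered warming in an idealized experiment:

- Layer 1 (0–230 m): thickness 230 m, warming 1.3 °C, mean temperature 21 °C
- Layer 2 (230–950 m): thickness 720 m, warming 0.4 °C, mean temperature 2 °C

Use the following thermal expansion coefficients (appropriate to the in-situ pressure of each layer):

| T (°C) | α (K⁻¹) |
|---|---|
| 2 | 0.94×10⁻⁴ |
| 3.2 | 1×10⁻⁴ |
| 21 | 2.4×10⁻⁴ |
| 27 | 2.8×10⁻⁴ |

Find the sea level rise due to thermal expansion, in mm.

98.8 mm of thermosteric rise

Layer 1 at 21 °C → α = 2.4×10⁻⁴ K⁻¹
Layer 2 at 2 °C → α = 0.94×10⁻⁴ K⁻¹
0–230 m: 230 × 2.4×10⁻⁴ × 1.3 = 0.07176 m
Layer 2: 0.94×10⁻⁴ × 0.4 × 720 = 0.027072 m
Δh = 0.07176 + 0.027072 = 0.098832 m ≈ 98.8 mm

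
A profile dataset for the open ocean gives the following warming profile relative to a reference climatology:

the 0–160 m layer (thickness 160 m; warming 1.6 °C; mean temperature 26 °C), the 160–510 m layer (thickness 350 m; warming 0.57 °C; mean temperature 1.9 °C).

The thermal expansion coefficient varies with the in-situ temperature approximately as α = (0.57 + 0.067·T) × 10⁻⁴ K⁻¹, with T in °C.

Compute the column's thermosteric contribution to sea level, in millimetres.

Layer 1: α = (0.57 + 0.067×26)×10⁻⁴ = 2.312×10⁻⁴ K⁻¹
Layer 2: α = (0.57 + 0.067×1.9)×10⁻⁴ = 0.6973×10⁻⁴ K⁻¹
Layer 1: 2.312×10⁻⁴ × 160 × 1.6 = 0.0591872 m
0.57 × 0.6973×10⁻⁴ × 350 = 0.013911135 m
Δh = 0.0591872 + 0.013911135 = 0.073098335 m

73.1 mm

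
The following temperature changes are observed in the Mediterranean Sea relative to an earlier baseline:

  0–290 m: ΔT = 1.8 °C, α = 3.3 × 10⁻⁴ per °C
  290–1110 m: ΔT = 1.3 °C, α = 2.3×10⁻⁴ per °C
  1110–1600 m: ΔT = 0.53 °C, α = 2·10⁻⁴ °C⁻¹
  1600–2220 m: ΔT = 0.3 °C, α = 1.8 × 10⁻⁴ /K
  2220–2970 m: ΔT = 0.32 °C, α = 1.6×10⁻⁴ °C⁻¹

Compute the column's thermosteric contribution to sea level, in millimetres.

Layer 1: 290 × 3.3×10⁻⁴ × 1.8 = 0.17226 m
290–1110 m: 820 × 1.3 × 2.3×10⁻⁴ = 0.24518 m
2×10⁻⁴ × 490 × 0.53 = 0.05194 m
0.3 × 1.8×10⁻⁴ × 620 = 0.03348 m
Layer 5: 750 × 1.6×10⁻⁴ × 0.32 = 0.03840 m
Δh = 0.17226 + 0.24518 + 0.05194 + 0.03348 + 0.03840 = 0.54126 m

Δh ≈ 541 mm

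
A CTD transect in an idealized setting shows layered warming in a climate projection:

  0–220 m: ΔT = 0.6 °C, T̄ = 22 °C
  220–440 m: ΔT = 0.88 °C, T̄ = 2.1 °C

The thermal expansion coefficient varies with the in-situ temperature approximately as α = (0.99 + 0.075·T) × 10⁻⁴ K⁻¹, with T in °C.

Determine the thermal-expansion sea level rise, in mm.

about 57.1 mm

Layer 1: α = (0.99 + 0.075×22)×10⁻⁴ = 2.64×10⁻⁴ K⁻¹
Layer 2: α = (0.99 + 0.075×2.1)×10⁻⁴ = 1.1475×10⁻⁴ K⁻¹
220 × 2.64×10⁻⁴ × 0.6 = 0.034848 m
220 × 1.1475×10⁻⁴ × 0.88 = 0.0222156 m
Δh = 0.034848 + 0.0222156 = 0.0570636 m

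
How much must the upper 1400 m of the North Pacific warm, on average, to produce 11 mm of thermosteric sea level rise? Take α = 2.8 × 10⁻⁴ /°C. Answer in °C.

ΔT = Δh/(αH) = 0.011 / (2.8×10⁻⁴ × 1400) ≈ 0.02806 °C

ΔT ≈ 0.0281 °C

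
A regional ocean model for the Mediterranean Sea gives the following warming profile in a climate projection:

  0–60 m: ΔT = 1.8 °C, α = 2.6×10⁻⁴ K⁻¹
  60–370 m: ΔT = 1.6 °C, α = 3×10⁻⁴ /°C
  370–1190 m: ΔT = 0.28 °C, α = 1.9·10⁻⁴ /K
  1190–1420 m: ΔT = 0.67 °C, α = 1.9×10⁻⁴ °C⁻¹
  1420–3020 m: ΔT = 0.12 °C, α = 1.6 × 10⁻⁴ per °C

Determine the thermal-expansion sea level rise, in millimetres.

2.6×10⁻⁴ × 1.8 × 60 = 0.02808 m
Layer 2: 310 × 3×10⁻⁴ × 1.6 = 0.14880 m
820 × 1.9×10⁻⁴ × 0.28 = 0.043624 m
230 × 1.9×10⁻⁴ × 0.67 = 0.029279 m
Layer 5: 0.12 × 1600 × 1.6×10⁻⁴ = 0.03072 m
Δh = 0.02808 + 0.14880 + 0.043624 + 0.029279 + 0.03072 = 0.280503 m

Δh ≈ 281 mm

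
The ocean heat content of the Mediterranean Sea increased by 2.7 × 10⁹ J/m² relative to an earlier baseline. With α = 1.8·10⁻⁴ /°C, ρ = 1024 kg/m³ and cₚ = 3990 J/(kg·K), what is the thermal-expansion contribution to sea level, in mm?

Δh = αQ/(ρcₚ) = 1.8×10⁻⁴ × 2.7×10⁹ / (1024 × 3990) ≈ 0.11895 m

Δh = 119 mm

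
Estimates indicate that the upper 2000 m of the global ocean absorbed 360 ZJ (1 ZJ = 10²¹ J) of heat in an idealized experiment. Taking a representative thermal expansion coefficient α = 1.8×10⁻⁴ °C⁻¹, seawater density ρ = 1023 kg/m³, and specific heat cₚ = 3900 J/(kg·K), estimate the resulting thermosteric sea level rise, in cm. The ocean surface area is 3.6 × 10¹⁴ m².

Δh ≈ 4.51 cm

Per unit area: Q = 360×10²¹ / (3.6×10¹⁴) = 1×10⁹ J/m²
Δh = αQ/(ρcₚ) = 1.8×10⁻⁴ × 1×10⁹ / (1023 × 3900) ≈ 0.045116 m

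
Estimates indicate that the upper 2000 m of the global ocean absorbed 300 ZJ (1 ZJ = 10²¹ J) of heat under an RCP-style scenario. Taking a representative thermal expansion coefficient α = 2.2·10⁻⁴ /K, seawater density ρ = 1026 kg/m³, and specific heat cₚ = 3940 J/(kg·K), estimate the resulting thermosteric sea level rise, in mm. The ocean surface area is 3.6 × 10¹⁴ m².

45.4 mm of thermosteric rise

Per unit area: Q = 300×10²¹ / (3.6×10¹⁴) ≈ 8.333×10⁸ J/m²
Δh = αQ/(ρcₚ) = 2.2×10⁻⁴ × 8.333×10⁸ / (1026 × 3940) ≈ 0.04535 m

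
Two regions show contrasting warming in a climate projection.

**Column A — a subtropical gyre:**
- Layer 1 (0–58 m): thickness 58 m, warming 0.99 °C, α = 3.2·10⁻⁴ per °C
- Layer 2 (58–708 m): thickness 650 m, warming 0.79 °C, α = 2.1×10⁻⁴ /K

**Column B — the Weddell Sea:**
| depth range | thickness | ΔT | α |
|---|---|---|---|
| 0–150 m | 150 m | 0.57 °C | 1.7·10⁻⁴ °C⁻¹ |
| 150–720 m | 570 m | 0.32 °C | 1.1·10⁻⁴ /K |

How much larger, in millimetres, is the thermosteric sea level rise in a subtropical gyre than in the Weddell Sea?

Δh_A − Δh_B ≈ 92 mm

A 0.99 × 3.2×10⁻⁴ × 58 = 0.0183744 m
A 58–708 m: 0.79 × 2.1×10⁻⁴ × 650 = 0.107835 m
A total: 0.1262094 m
B 1.7×10⁻⁴ × 150 × 0.57 = 0.014535 m
B Layer 2: 570 × 0.32 × 1.1×10⁻⁴ = 0.020064 m
B total: 0.034599 m
Difference: 0.1262094 − 0.034599 = 0.0916104 m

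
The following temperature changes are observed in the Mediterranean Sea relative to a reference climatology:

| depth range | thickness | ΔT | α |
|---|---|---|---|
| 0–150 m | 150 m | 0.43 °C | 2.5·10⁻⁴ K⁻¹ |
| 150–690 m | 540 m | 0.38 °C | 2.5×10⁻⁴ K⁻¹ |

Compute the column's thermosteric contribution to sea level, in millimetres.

Δh ≈ 67 mm

Layer 1: 150 × 0.43 × 2.5×10⁻⁴ = 0.016125 m
150–690 m: 2.5×10⁻⁴ × 0.38 × 540 = 0.05130 m
Δh = 0.016125 + 0.05130 = 0.067425 m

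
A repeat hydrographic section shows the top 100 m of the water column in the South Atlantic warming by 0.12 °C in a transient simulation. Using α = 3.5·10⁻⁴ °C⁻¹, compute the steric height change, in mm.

4.20 mm

Δh = αΔT·H = 3.5×10⁻⁴ × 0.12 × 100 = 0.00420 m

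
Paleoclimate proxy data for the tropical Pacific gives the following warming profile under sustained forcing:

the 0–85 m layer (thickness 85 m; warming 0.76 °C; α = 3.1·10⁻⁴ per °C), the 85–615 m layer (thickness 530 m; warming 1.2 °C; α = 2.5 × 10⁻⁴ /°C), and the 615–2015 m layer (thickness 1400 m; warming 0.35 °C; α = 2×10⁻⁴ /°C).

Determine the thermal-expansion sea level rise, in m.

Δh = 0.277 m

0–85 m: 85 × 0.76 × 3.1×10⁻⁴ = 0.020026 m
85–615 m: 2.5×10⁻⁴ × 530 × 1.2 = 0.15900 m
Layer 3: 0.35 × 1400 × 2×10⁻⁴ = 0.09800 m
Δh = 0.020026 + 0.15900 + 0.09800 = 0.277026 m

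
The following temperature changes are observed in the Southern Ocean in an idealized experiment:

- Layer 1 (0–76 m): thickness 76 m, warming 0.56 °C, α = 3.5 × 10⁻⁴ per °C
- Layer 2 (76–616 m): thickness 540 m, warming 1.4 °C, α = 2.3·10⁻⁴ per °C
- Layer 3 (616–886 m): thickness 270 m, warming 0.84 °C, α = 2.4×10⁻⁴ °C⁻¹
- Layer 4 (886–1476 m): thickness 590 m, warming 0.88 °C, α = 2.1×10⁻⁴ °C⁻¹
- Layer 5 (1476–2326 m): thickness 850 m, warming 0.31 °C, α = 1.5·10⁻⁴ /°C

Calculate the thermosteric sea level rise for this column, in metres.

76 × 0.56 × 3.5×10⁻⁴ = 0.014896 m
2.3×10⁻⁴ × 540 × 1.4 = 0.17388 m
Layer 3: 270 × 2.4×10⁻⁴ × 0.84 = 0.054432 m
0.88 × 2.1×10⁻⁴ × 590 = 0.109032 m
1476–2326 m: 850 × 0.31 × 1.5×10⁻⁴ = 0.039525 m
Δh = 0.014896 + 0.17388 + 0.054432 + 0.109032 + 0.039525 = 0.391765 m ≈ 0.39 m

Δh ≈ 0.39 m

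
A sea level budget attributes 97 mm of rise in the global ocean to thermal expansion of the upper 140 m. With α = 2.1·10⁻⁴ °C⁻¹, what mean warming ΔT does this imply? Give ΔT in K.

3.30 K

ΔT = Δh/(αH) = 0.097 / (2.1×10⁻⁴ × 140) ≈ 3.299 K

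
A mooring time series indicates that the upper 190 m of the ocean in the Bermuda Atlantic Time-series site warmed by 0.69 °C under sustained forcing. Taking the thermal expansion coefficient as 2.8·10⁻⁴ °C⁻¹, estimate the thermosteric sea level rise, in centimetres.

Δh = αΔT·H = 2.8×10⁻⁴ × 0.69 × 190 = 0.036708 m

3.67 cm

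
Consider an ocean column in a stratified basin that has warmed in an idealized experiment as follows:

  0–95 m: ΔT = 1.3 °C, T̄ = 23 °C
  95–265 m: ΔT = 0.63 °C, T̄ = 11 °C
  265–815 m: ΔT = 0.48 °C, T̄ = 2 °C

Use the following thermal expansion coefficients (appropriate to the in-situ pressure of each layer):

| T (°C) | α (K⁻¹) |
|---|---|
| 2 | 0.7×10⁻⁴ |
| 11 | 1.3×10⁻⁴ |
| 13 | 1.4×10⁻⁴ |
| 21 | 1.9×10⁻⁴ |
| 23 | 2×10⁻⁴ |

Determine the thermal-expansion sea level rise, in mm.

57 mm

Layer 1 at 23 °C → α = 2×10⁻⁴ K⁻¹
Layer 2 at 11 °C → α = 1.3×10⁻⁴ K⁻¹
Layer 3 at 2 °C → α = 0.7×10⁻⁴ K⁻¹
Layer 1: 2×10⁻⁴ × 95 × 1.3 = 0.02470 m
95–265 m: 170 × 1.3×10⁻⁴ × 0.63 = 0.013923 m
0.7×10⁻⁴ × 0.48 × 550 = 0.01848 m
Δh = 0.02470 + 0.013923 + 0.01848 = 0.057103 m ≈ 57 mm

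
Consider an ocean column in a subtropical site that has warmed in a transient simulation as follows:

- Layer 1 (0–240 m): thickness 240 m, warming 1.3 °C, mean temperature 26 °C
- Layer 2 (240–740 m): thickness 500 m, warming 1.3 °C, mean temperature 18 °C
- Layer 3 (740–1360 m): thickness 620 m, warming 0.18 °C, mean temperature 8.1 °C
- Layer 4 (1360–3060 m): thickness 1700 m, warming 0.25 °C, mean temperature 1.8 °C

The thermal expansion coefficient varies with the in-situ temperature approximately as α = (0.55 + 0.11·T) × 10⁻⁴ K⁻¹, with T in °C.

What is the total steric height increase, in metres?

Layer 1: α = (0.55 + 0.11×26)×10⁻⁴ = 3.41×10⁻⁴ K⁻¹
Layer 2: α = (0.55 + 0.11×18)×10⁻⁴ = 2.53×10⁻⁴ K⁻¹
Layer 3: α = (0.55 + 0.11×8.1)×10⁻⁴ = 1.441×10⁻⁴ K⁻¹
Layer 4: α = (0.55 + 0.11×1.8)×10⁻⁴ = 0.748×10⁻⁴ K⁻¹
3.41×10⁻⁴ × 240 × 1.3 = 0.106392 m
1.3 × 2.53×10⁻⁴ × 500 = 0.16445 m
740–1360 m: 620 × 0.18 × 1.441×10⁻⁴ = 0.01608156 m
0.25 × 1700 × 0.748×10⁻⁴ = 0.03179 m
Δh = 0.106392 + 0.16445 + 0.01608156 + 0.03179 = 0.31871356 m ≈ 0.319 m

Δh ≈ 0.319 m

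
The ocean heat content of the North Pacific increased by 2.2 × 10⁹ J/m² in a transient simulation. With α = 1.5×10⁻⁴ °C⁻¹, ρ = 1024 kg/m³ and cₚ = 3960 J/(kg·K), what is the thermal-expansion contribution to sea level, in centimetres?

Δh = αQ/(ρcₚ) = 1.5×10⁻⁴ × 2.2×10⁹ / (1024 × 3960) ≈ 0.08138 m

about 8.14 cm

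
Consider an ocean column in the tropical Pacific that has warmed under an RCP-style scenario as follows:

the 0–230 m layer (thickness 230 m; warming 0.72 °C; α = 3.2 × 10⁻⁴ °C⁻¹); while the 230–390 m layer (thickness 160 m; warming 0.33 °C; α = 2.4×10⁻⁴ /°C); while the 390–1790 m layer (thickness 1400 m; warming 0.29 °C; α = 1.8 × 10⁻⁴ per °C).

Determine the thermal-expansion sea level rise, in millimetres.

139 mm of thermosteric rise

0–230 m: 3.2×10⁻⁴ × 230 × 0.72 = 0.052992 m
230–390 m: 160 × 0.33 × 2.4×10⁻⁴ = 0.012672 m
0.29 × 1400 × 1.8×10⁻⁴ = 0.07308 m
Δh = 0.052992 + 0.012672 + 0.07308 = 0.138744 m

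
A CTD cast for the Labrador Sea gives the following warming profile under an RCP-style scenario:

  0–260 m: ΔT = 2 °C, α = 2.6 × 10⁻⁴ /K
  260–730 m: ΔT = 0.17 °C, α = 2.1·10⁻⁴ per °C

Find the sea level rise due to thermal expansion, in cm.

Δh ≈ 15.2 cm

Layer 1: 2 × 260 × 2.6×10⁻⁴ = 0.13520 m
260–730 m: 2.1×10⁻⁴ × 0.17 × 470 = 0.016779 m
Δh = 0.13520 + 0.016779 = 0.151979 m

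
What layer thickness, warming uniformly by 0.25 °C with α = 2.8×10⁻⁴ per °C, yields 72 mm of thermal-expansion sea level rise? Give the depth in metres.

about 1000 m

H = Δh/(αΔT) = 0.072 / (2.8×10⁻⁴ × 0.25) ≈ 1029 m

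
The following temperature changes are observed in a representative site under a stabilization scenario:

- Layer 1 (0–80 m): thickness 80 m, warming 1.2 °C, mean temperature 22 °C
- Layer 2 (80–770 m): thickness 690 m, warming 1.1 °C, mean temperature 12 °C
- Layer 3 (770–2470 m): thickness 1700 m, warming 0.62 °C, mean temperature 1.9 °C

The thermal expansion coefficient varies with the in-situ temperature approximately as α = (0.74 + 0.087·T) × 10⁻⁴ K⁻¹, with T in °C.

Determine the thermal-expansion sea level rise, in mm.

260 mm of thermosteric rise

Layer 1: α = (0.74 + 0.087×22)×10⁻⁴ = 2.654×10⁻⁴ K⁻¹
Layer 2: α = (0.74 + 0.087×12)×10⁻⁴ = 1.784×10⁻⁴ K⁻¹
Layer 3: α = (0.74 + 0.087×1.9)×10⁻⁴ = 0.9053×10⁻⁴ K⁻¹
0–80 m: 1.2 × 2.654×10⁻⁴ × 80 = 0.0254784 m
Layer 2: 690 × 1.784×10⁻⁴ × 1.1 = 0.1354056 m
0.9053×10⁻⁴ × 0.62 × 1700 = 0.09541862 m
Δh = 0.0254784 + 0.1354056 + 0.09541862 = 0.25630262 m ≈ 260 mm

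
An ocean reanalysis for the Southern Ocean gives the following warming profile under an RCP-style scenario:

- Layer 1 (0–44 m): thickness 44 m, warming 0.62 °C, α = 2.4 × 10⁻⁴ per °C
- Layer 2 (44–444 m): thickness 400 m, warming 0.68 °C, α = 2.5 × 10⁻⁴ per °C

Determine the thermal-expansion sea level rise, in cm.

Layer 1: 44 × 2.4×10⁻⁴ × 0.62 = 0.0065472 m
Layer 2: 2.5×10⁻⁴ × 0.68 × 400 = 0.06800 m
Δh = 0.0065472 + 0.06800 = 0.0745472 m ≈ 7.45 cm

7.45 cm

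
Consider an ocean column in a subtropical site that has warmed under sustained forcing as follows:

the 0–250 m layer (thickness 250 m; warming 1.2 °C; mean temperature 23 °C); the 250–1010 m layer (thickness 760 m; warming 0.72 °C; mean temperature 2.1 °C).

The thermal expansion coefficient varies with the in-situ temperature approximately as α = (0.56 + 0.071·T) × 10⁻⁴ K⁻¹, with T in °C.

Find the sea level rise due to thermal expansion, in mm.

Δh ≈ 105 mm

Layer 1: α = (0.56 + 0.071×23)×10⁻⁴ = 2.193×10⁻⁴ K⁻¹
Layer 2: α = (0.56 + 0.071×2.1)×10⁻⁴ = 0.7091×10⁻⁴ K⁻¹
0–250 m: 1.2 × 250 × 2.193×10⁻⁴ = 0.06579 m
250–1010 m: 0.7091×10⁻⁴ × 0.72 × 760 = 0.038801952 m
Δh = 0.06579 + 0.038801952 = 0.104591952 m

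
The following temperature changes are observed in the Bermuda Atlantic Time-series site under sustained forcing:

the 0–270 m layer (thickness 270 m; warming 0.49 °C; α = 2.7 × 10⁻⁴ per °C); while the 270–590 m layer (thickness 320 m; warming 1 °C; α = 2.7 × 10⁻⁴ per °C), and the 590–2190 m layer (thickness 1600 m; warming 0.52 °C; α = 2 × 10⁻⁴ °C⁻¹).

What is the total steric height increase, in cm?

2.7×10⁻⁴ × 0.49 × 270 = 0.035721 m
Layer 2: 320 × 1 × 2.7×10⁻⁴ = 0.08640 m
Layer 3: 1600 × 2×10⁻⁴ × 0.52 = 0.16640 m
Δh = 0.035721 + 0.08640 + 0.16640 = 0.288521 m

28.9 cm of thermosteric rise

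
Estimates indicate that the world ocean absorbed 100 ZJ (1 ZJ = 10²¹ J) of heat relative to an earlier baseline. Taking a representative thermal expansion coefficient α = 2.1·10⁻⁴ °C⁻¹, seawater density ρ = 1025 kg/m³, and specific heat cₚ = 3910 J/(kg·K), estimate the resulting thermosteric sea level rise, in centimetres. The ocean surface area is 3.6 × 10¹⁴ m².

Δh ≈ 1.46 cm

Per unit area: Q = 100×10²¹ / (3.6×10¹⁴) ≈ 2.778×10⁸ J/m²
Δh = αQ/(ρcₚ) = 2.1×10⁻⁴ × 2.778×10⁸ / (1025 × 3910) ≈ 0.014556 m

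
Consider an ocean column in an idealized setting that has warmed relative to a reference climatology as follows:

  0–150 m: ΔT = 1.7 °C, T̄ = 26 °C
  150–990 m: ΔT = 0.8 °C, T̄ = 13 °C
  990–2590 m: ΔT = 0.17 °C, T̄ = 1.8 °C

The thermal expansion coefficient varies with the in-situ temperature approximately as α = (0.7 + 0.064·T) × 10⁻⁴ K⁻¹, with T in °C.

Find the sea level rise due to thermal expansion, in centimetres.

18.5 cm of thermosteric rise

Layer 1: α = (0.7 + 0.064×26)×10⁻⁴ = 2.364×10⁻⁴ K⁻¹
Layer 2: α = (0.7 + 0.064×13)×10⁻⁴ = 1.532×10⁻⁴ K⁻¹
Layer 3: α = (0.7 + 0.064×1.8)×10⁻⁴ = 0.8152×10⁻⁴ K⁻¹
Layer 1: 2.364×10⁻⁴ × 150 × 1.7 = 0.060282 m
840 × 1.532×10⁻⁴ × 0.8 = 0.1029504 m
990–2590 m: 1600 × 0.17 × 0.8152×10⁻⁴ = 0.02217344 m
Δh = 0.060282 + 0.1029504 + 0.02217344 = 0.18540584 m ≈ 18.5 cm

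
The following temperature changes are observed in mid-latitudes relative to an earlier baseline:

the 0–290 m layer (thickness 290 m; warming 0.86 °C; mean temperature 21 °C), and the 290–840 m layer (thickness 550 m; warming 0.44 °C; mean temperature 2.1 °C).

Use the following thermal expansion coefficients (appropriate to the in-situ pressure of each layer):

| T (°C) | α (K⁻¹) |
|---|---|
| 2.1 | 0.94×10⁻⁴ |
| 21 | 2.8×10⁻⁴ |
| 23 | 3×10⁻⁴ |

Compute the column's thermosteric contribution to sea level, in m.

about 0.0926 m

Layer 1 at 21 °C → α = 2.8×10⁻⁴ K⁻¹
Layer 2 at 2.1 °C → α = 0.94×10⁻⁴ K⁻¹
0–290 m: 290 × 2.8×10⁻⁴ × 0.86 = 0.069832 m
290–840 m: 0.94×10⁻⁴ × 0.44 × 550 = 0.022748 m
Δh = 0.069832 + 0.022748 = 0.09258 m ≈ 0.0926 m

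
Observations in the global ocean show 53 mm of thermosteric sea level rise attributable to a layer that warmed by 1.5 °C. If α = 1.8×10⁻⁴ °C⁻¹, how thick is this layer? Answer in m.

H = Δh/(αΔT) = 0.053 / (1.8×10⁻⁴ × 1.5) ≈ 196.3 m

H ≈ 196 m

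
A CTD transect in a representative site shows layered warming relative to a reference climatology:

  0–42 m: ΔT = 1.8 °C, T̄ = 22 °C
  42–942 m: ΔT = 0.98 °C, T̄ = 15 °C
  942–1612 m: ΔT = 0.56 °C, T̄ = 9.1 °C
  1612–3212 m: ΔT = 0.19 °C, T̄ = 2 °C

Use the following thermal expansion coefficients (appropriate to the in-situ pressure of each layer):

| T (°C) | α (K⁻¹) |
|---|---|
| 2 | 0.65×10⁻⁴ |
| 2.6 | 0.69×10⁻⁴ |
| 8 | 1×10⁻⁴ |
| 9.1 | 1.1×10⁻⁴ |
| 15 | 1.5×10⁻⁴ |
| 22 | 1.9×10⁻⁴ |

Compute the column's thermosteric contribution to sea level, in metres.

0.208 m

Layer 1 at 22 °C → α = 1.9×10⁻⁴ K⁻¹
Layer 2 at 15 °C → α = 1.5×10⁻⁴ K⁻¹
Layer 3 at 9.1 °C → α = 1.1×10⁻⁴ K⁻¹
Layer 4 at 2 °C → α = 0.65×10⁻⁴ K⁻¹
Layer 1: 42 × 1.8 × 1.9×10⁻⁴ = 0.014364 m
42–942 m: 900 × 0.98 × 1.5×10⁻⁴ = 0.13230 m
942–1612 m: 670 × 0.56 × 1.1×10⁻⁴ = 0.041272 m
1600 × 0.65×10⁻⁴ × 0.19 = 0.01976 m
Δh = 0.014364 + 0.13230 + 0.041272 + 0.01976 = 0.207696 m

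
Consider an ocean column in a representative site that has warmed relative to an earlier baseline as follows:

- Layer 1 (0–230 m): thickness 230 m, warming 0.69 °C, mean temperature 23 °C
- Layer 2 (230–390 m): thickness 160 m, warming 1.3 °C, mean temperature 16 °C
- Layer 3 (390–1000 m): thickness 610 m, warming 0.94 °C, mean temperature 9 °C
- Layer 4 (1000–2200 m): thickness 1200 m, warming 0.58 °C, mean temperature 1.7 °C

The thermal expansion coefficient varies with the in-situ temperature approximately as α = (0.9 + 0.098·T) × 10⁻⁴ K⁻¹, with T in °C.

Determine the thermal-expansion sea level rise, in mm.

Layer 1: α = (0.9 + 0.098×23)×10⁻⁴ = 3.154×10⁻⁴ K⁻¹
Layer 2: α = (0.9 + 0.098×16)×10⁻⁴ = 2.468×10⁻⁴ K⁻¹
Layer 3: α = (0.9 + 0.098×9)×10⁻⁴ = 1.782×10⁻⁴ K⁻¹
Layer 4: α = (0.9 + 0.098×1.7)×10⁻⁴ = 1.0666×10⁻⁴ K⁻¹
Layer 1: 0.69 × 230 × 3.154×10⁻⁴ = 0.05005398 m
Layer 2: 160 × 1.3 × 2.468×10⁻⁴ = 0.0513344 m
0.94 × 1.782×10⁻⁴ × 610 = 0.10217988 m
0.58 × 1.0666×10⁻⁴ × 1200 = 0.07423536 m
Δh = 0.05005398 + 0.0513344 + 0.10217988 + 0.07423536 = 0.27780362 m ≈ 278 mm

Δh = 278 mm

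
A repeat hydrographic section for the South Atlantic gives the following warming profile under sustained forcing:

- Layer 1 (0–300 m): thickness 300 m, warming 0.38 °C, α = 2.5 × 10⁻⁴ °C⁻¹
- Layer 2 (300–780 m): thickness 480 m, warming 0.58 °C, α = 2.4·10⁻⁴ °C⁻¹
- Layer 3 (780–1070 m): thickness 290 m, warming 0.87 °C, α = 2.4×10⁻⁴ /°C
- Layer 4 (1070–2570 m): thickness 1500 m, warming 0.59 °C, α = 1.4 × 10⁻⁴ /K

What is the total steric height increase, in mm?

Δh = 280 mm

Layer 1: 2.5×10⁻⁴ × 0.38 × 300 = 0.02850 m
300–780 m: 480 × 2.4×10⁻⁴ × 0.58 = 0.066816 m
Layer 3: 0.87 × 290 × 2.4×10⁻⁴ = 0.060552 m
0.59 × 1500 × 1.4×10⁻⁴ = 0.12390 m
Δh = 0.02850 + 0.066816 + 0.060552 + 0.12390 = 0.279768 m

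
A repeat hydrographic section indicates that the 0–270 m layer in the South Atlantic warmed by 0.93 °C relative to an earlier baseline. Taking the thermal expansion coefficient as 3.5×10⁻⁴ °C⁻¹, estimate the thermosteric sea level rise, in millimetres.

about 88 mm

Δh = αΔT·H = 3.5×10⁻⁴ × 0.93 × 270 = 0.087885 m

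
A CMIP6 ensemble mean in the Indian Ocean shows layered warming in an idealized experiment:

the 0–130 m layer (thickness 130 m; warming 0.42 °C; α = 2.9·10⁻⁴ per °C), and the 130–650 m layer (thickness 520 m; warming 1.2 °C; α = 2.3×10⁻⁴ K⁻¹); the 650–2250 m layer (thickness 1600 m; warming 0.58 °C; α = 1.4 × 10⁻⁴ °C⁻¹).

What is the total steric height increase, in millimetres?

2.9×10⁻⁴ × 0.42 × 130 = 0.015834 m
130–650 m: 520 × 1.2 × 2.3×10⁻⁴ = 0.14352 m
650–2250 m: 1600 × 1.4×10⁻⁴ × 0.58 = 0.12992 m
Δh = 0.015834 + 0.14352 + 0.12992 = 0.289274 m

Δh ≈ 289 mm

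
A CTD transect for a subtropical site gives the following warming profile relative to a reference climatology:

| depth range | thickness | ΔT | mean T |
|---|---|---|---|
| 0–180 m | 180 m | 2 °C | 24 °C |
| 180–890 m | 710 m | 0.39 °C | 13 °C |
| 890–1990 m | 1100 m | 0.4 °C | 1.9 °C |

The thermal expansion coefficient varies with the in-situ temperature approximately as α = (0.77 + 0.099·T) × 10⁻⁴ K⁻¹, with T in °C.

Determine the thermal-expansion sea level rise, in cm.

Layer 1: α = (0.77 + 0.099×24)×10⁻⁴ = 3.146×10⁻⁴ K⁻¹
Layer 2: α = (0.77 + 0.099×13)×10⁻⁴ = 2.057×10⁻⁴ K⁻¹
Layer 3: α = (0.77 + 0.099×1.9)×10⁻⁴ = 0.9581×10⁻⁴ K⁻¹
0–180 m: 3.146×10⁻⁴ × 180 × 2 = 0.113256 m
180–890 m: 710 × 0.39 × 2.057×10⁻⁴ = 0.05695833 m
Layer 3: 1100 × 0.4 × 0.9581×10⁻⁴ = 0.0421564 m
Δh = 0.113256 + 0.05695833 + 0.0421564 = 0.21237073 m

Δh ≈ 21.2 cm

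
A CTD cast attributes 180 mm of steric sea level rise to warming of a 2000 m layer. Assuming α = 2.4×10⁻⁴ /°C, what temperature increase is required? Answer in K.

ΔT ≈ 0.375 K

ΔT = Δh/(αH) = 0.18 / (2.4×10⁻⁴ × 2000) = 0.3750 K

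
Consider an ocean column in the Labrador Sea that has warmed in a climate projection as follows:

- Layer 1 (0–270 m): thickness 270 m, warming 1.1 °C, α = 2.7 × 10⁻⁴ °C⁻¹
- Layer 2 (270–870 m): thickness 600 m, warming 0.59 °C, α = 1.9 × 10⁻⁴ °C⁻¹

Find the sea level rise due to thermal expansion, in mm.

147 mm

Layer 1: 1.1 × 2.7×10⁻⁴ × 270 = 0.08019 m
270–870 m: 600 × 0.59 × 1.9×10⁻⁴ = 0.06726 m
Δh = 0.08019 + 0.06726 = 0.14745 m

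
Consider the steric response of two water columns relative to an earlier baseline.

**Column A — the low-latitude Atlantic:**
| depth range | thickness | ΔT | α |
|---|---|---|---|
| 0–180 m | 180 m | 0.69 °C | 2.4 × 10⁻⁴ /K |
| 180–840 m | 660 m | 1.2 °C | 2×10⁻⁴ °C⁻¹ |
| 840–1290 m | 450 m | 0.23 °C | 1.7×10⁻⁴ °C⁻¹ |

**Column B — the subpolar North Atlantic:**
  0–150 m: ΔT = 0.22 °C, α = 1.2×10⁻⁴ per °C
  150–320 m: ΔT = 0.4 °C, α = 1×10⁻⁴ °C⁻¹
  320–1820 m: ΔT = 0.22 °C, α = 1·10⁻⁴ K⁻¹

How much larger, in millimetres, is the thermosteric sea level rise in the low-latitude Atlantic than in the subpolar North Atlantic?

160 mm larger

A 180 × 0.69 × 2.4×10⁻⁴ = 0.029808 m
A Layer 2: 660 × 1.2 × 2×10⁻⁴ = 0.15840 m
A Layer 3: 450 × 0.23 × 1.7×10⁻⁴ = 0.017595 m
A total: 0.205803 m
B Layer 1: 1.2×10⁻⁴ × 150 × 0.22 = 0.00396 m
B 150–320 m: 0.4 × 170 × 1×10⁻⁴ = 0.00680 m
B 320–1820 m: 1500 × 0.22 × 1×10⁻⁴ = 0.03300 m
B total: 0.04376 m
Difference: 0.205803 − 0.04376 = 0.162043 m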